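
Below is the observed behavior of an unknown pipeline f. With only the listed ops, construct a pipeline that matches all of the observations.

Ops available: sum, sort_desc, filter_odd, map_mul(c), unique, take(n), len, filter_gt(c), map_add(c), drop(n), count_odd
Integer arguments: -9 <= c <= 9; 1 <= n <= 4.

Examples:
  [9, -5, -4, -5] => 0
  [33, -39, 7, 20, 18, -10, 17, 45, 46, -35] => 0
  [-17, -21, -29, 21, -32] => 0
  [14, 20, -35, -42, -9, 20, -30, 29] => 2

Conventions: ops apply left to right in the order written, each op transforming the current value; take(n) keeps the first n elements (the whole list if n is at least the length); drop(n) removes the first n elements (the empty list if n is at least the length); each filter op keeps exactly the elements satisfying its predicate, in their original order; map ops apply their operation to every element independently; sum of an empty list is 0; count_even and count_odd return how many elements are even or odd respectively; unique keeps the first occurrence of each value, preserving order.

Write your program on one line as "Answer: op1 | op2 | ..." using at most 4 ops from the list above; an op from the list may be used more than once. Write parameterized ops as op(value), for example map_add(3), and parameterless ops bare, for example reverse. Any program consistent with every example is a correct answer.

take(2) | map_add(-7) | count_odd

Check, running the answer program on each example:
  [9, -5, -4, -5] -> [9, -5] -> [2, -12] -> 0
  [33, -39, 7, 20, 18, -10, 17, 45, 46, -35] -> [33, -39] -> [26, -46] -> 0
  [-17, -21, -29, 21, -32] -> [-17, -21] -> [-24, -28] -> 0
  [14, 20, -35, -42, -9, 20, -30, 29] -> [14, 20] -> [7, 13] -> 2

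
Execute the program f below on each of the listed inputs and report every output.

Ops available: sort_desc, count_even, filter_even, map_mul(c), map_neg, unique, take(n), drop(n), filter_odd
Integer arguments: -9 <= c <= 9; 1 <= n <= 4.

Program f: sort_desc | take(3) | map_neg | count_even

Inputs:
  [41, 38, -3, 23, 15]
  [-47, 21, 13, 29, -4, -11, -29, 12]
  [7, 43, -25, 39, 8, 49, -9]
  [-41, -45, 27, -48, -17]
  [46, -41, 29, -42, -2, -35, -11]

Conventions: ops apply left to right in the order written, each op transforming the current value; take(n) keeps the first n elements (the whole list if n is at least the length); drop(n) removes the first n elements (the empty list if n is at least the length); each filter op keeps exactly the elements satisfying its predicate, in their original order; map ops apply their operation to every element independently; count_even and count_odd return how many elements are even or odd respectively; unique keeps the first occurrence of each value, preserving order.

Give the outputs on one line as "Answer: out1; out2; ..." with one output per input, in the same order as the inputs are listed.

1; 0; 0; 0; 2

Execution, op by op:
  [41, 38, -3, 23, 15] -> [41, 38, 23, 15, -3] -> [41, 38, 23] -> [-41, -38, -23] -> 1
  [-47, 21, 13, 29, -4, -11, -29, 12] -> [29, 21, 13, 12, -4, -11, -29, -47] -> [29, 21, 13] -> [-29, -21, -13] -> 0
  [7, 43, -25, 39, 8, 49, -9] -> [49, 43, 39, 8, 7, -9, -25] -> [49, 43, 39] -> [-49, -43, -39] -> 0
  [-41, -45, 27, -48, -17] -> [27, -17, -41, -45, -48] -> [27, -17, -41] -> [-27, 17, 41] -> 0
  [46, -41, 29, -42, -2, -35, -11] -> [46, 29, -2, -11, -35, -41, -42] -> [46, 29, -2] -> [-46, -29, 2] -> 2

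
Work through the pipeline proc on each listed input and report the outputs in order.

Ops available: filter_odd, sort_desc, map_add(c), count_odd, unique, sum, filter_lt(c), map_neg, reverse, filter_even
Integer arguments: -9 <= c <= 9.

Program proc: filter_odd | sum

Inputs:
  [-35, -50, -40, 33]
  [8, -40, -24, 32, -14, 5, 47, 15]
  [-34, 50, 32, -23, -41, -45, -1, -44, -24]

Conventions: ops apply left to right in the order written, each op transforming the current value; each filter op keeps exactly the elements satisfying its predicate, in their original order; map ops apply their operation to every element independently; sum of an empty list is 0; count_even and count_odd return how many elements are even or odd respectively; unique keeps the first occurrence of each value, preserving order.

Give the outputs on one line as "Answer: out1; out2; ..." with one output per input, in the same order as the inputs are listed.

Execution, op by op:
  [-35, -50, -40, 33] -> [-35, 33] -> -2
  [8, -40, -24, 32, -14, 5, 47, 15] -> [5, 47, 15] -> 67
  [-34, 50, 32, -23, -41, -45, -1, -44, -24] -> [-23, -41, -45, -1] -> -110

-2; 67; -110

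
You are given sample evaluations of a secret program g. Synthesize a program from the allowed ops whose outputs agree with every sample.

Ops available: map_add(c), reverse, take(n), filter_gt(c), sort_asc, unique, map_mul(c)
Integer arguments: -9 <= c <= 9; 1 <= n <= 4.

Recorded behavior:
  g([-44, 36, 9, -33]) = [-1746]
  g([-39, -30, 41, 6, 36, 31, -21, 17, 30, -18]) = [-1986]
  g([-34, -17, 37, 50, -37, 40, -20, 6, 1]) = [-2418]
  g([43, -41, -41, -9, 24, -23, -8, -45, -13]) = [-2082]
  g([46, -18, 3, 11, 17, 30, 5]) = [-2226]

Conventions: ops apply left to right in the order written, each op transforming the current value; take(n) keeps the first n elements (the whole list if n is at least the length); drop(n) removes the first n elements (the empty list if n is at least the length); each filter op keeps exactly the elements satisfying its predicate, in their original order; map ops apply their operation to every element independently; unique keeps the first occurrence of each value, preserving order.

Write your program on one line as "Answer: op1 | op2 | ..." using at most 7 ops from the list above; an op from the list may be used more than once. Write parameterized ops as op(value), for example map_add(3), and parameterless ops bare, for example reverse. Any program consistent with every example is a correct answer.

map_mul(-8) | sort_asc | map_add(-4) | map_add(1) | map_mul(6) | take(1)

Check, running the answer program on each example:
  [-44, 36, 9, -33] -> [352, -288, -72, 264] -> [-288, -72, 264, 352] -> [-292, -76, 260, 348] -> [-291, -75, 261, 349] -> [-1746, -450, 1566, 2094] -> [-1746]
  [-39, -30, 41, 6, 36, 31, -21, 17, 30, -18] -> [312, 240, -328, -48, -288, -248, 168, -136, -240, 144] -> [-328, -288, -248, -240, -136, -48, 144, 168, 240, 312] -> [-332, -292, -252, -244, -140, -52, 140, 164, 236, 308] -> [-331, -291, -251, -243, -139, -51, 141, 165, 237, 309] -> [-1986, -1746, -1506, -1458, -834, -306, 846, 990, 1422, 1854] -> [-1986]
  [-34, -17, 37, 50, -37, 40, -20, 6, 1] -> [272, 136, -296, -400, 296, -320, 160, -48, -8] -> [-400, -320, -296, -48, -8, 136, 160, 272, 296] -> [-404, -324, -300, -52, -12, 132, 156, 268, 292] -> [-403, -323, -299, -51, -11, 133, 157, 269, 293] -> [-2418, -1938, -1794, -306, -66, 798, 942, 1614, 1758] -> [-2418]
  [43, -41, -41, -9, 24, -23, -8, -45, -13] -> [-344, 328, 328, 72, -192, 184, 64, 360, 104] -> [-344, -192, 64, 72, 104, 184, 328, 328, 360] -> [-348, -196, 60, 68, 100, 180, 324, 324, 356] -> [-347, -195, 61, 69, 101, 181, 325, 325, 357] -> [-2082, -1170, 366, 414, 606, 1086, 1950, 1950, 2142] -> [-2082]
  [46, -18, 3, 11, 17, 30, 5] -> [-368, 144, -24, -88, -136, -240, -40] -> [-368, -240, -136, -88, -40, -24, 144] -> [-372, -244, -140, -92, -44, -28, 140] -> [-371, -243, -139, -91, -43, -27, 141] -> [-2226, -1458, -834, -546, -258, -162, 846] -> [-2226]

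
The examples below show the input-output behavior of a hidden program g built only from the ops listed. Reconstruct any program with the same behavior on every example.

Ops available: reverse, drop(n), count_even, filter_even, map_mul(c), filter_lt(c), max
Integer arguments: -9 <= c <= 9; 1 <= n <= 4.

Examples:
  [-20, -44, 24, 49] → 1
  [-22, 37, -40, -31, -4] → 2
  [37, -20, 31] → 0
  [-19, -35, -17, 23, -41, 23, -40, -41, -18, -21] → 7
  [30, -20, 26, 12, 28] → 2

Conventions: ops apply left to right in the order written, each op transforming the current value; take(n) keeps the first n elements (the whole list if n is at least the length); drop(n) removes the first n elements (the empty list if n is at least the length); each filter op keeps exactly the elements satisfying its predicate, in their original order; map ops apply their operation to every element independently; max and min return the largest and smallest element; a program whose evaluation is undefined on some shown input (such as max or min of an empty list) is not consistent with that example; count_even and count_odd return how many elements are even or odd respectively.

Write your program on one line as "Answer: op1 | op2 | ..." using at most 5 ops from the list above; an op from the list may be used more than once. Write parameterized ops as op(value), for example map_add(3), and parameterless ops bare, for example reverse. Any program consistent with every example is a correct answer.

map_mul(-6) | drop(3) | reverse | count_even

Check, running the answer program on each example:
  [-20, -44, 24, 49] -> [120, 264, -144, -294] -> [-294] -> [-294] -> 1
  [-22, 37, -40, -31, -4] -> [132, -222, 240, 186, 24] -> [186, 24] -> [24, 186] -> 2
  [37, -20, 31] -> [-222, 120, -186] -> [] -> [] -> 0
  [-19, -35, -17, 23, -41, 23, -40, -41, -18, -21] -> [114, 210, 102, -138, 246, -138, 240, 246, 108, 126] -> [-138, 246, -138, 240, 246, 108, 126] -> [126, 108, 246, 240, -138, 246, -138] -> 7
  [30, -20, 26, 12, 28] -> [-180, 120, -156, -72, -168] -> [-72, -168] -> [-168, -72] -> 2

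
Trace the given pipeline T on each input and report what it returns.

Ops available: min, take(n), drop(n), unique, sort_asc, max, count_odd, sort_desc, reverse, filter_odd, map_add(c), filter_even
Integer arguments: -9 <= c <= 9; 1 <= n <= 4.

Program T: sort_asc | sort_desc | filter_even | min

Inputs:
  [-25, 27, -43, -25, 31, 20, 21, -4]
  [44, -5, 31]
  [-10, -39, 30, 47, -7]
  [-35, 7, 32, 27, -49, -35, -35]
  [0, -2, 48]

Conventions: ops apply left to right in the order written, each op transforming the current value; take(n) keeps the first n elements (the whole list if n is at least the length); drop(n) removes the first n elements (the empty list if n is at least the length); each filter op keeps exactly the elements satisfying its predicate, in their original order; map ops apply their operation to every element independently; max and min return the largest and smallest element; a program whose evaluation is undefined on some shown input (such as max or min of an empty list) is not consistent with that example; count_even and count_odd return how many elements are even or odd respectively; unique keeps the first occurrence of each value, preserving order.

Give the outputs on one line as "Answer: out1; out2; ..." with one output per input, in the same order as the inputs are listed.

-4; 44; -10; 32; -2

Execution, op by op:
  [-25, 27, -43, -25, 31, 20, 21, -4] -> [-43, -25, -25, -4, 20, 21, 27, 31] -> [31, 27, 21, 20, -4, -25, -25, -43] -> [20, -4] -> -4
  [44, -5, 31] -> [-5, 31, 44] -> [44, 31, -5] -> [44] -> 44
  [-10, -39, 30, 47, -7] -> [-39, -10, -7, 30, 47] -> [47, 30, -7, -10, -39] -> [30, -10] -> -10
  [-35, 7, 32, 27, -49, -35, -35] -> [-49, -35, -35, -35, 7, 27, 32] -> [32, 27, 7, -35, -35, -35, -49] -> [32] -> 32
  [0, -2, 48] -> [-2, 0, 48] -> [48, 0, -2] -> [48, 0, -2] -> -2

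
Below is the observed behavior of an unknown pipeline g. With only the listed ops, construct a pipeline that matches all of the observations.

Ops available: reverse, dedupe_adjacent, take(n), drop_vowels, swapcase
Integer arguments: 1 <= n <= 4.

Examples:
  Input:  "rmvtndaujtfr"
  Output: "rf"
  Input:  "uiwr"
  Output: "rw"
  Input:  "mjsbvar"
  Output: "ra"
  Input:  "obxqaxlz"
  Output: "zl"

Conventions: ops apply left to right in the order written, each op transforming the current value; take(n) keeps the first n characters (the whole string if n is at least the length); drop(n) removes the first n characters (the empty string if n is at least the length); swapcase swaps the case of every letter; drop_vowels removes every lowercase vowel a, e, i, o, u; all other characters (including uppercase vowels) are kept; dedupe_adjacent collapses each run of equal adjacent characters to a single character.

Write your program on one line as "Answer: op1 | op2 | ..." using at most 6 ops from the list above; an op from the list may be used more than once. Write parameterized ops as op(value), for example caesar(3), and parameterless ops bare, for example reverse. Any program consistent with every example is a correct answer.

swapcase | reverse | take(3) | take(2) | swapcase

Check, running the answer program on each example:
  "rmvtndaujtfr" -> "RMVTNDAUJTFR" -> "RFTJUADNTVMR" -> "RFT" -> "RF" -> "rf"
  "uiwr" -> "UIWR" -> "RWIU" -> "RWI" -> "RW" -> "rw"
  "mjsbvar" -> "MJSBVAR" -> "RAVBSJM" -> "RAV" -> "RA" -> "ra"
  "obxqaxlz" -> "OBXQAXLZ" -> "ZLXAQXBO" -> "ZLX" -> "ZL" -> "zl"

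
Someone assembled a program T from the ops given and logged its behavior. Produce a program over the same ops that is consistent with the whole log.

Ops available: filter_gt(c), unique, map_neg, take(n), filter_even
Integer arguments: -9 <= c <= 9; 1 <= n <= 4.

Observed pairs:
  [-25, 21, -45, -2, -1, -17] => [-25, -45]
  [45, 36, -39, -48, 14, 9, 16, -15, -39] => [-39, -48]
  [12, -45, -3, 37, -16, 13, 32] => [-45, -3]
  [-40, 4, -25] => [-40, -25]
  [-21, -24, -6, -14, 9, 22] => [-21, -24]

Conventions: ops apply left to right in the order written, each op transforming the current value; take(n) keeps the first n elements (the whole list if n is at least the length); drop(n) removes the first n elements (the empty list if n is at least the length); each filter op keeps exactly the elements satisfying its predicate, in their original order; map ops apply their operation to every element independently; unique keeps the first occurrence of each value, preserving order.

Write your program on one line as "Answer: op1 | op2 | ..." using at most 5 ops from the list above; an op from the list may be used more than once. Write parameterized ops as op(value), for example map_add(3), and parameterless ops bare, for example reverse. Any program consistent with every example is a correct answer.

map_neg | filter_gt(-4) | map_neg | take(2)

Check, running the answer program on each example:
  [-25, 21, -45, -2, -1, -17] -> [25, -21, 45, 2, 1, 17] -> [25, 45, 2, 1, 17] -> [-25, -45, -2, -1, -17] -> [-25, -45]
  [45, 36, -39, -48, 14, 9, 16, -15, -39] -> [-45, -36, 39, 48, -14, -9, -16, 15, 39] -> [39, 48, 15, 39] -> [-39, -48, -15, -39] -> [-39, -48]
  [12, -45, -3, 37, -16, 13, 32] -> [-12, 45, 3, -37, 16, -13, -32] -> [45, 3, 16] -> [-45, -3, -16] -> [-45, -3]
  [-40, 4, -25] -> [40, -4, 25] -> [40, 25] -> [-40, -25] -> [-40, -25]
  [-21, -24, -6, -14, 9, 22] -> [21, 24, 6, 14, -9, -22] -> [21, 24, 6, 14] -> [-21, -24, -6, -14] -> [-21, -24]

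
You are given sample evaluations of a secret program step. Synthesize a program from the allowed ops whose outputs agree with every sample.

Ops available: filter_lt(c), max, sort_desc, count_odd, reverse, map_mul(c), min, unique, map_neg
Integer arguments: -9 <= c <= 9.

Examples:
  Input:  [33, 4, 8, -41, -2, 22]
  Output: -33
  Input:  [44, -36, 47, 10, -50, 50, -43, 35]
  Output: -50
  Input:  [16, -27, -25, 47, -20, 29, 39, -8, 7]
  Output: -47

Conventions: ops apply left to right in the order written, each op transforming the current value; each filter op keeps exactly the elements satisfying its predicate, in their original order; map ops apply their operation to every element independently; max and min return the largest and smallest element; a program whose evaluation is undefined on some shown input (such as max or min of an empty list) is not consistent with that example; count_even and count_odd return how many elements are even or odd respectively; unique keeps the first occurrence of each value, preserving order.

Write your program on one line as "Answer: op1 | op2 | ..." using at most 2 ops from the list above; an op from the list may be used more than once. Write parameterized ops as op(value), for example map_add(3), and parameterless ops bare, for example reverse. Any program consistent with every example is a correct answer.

map_neg | min

Check, running the answer program on each example:
  [33, 4, 8, -41, -2, 22] -> [-33, -4, -8, 41, 2, -22] -> -33
  [44, -36, 47, 10, -50, 50, -43, 35] -> [-44, 36, -47, -10, 50, -50, 43, -35] -> -50
  [16, -27, -25, 47, -20, 29, 39, -8, 7] -> [-16, 27, 25, -47, 20, -29, -39, 8, -7] -> -47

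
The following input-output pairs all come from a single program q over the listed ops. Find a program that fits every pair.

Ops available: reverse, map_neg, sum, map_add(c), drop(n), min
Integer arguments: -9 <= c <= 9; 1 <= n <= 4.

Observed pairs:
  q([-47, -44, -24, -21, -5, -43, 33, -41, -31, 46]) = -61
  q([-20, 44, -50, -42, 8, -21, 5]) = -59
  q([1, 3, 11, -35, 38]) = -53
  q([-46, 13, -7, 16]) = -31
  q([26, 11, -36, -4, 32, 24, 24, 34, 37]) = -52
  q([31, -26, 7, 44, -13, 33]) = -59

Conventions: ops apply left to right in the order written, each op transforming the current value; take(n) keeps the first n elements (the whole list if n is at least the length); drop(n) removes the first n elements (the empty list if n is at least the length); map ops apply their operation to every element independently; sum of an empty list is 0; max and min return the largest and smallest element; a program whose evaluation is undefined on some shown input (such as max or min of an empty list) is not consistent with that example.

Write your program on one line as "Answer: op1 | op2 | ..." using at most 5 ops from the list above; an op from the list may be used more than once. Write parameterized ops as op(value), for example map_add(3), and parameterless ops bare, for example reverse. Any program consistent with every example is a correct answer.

map_neg | map_add(-8) | map_add(-7) | min

Check, running the answer program on each example:
  [-47, -44, -24, -21, -5, -43, 33, -41, -31, 46] -> [47, 44, 24, 21, 5, 43, -33, 41, 31, -46] -> [39, 36, 16, 13, -3, 35, -41, 33, 23, -54] -> [32, 29, 9, 6, -10, 28, -48, 26, 16, -61] -> -61
  [-20, 44, -50, -42, 8, -21, 5] -> [20, -44, 50, 42, -8, 21, -5] -> [12, -52, 42, 34, -16, 13, -13] -> [5, -59, 35, 27, -23, 6, -20] -> -59
  [1, 3, 11, -35, 38] -> [-1, -3, -11, 35, -38] -> [-9, -11, -19, 27, -46] -> [-16, -18, -26, 20, -53] -> -53
  [-46, 13, -7, 16] -> [46, -13, 7, -16] -> [38, -21, -1, -24] -> [31, -28, -8, -31] -> -31
  [26, 11, -36, -4, 32, 24, 24, 34, 37] -> [-26, -11, 36, 4, -32, -24, -24, -34, -37] -> [-34, -19, 28, -4, -40, -32, -32, -42, -45] -> [-41, -26, 21, -11, -47, -39, -39, -49, -52] -> -52
  [31, -26, 7, 44, -13, 33] -> [-31, 26, -7, -44, 13, -33] -> [-39, 18, -15, -52, 5, -41] -> [-46, 11, -22, -59, -2, -48] -> -59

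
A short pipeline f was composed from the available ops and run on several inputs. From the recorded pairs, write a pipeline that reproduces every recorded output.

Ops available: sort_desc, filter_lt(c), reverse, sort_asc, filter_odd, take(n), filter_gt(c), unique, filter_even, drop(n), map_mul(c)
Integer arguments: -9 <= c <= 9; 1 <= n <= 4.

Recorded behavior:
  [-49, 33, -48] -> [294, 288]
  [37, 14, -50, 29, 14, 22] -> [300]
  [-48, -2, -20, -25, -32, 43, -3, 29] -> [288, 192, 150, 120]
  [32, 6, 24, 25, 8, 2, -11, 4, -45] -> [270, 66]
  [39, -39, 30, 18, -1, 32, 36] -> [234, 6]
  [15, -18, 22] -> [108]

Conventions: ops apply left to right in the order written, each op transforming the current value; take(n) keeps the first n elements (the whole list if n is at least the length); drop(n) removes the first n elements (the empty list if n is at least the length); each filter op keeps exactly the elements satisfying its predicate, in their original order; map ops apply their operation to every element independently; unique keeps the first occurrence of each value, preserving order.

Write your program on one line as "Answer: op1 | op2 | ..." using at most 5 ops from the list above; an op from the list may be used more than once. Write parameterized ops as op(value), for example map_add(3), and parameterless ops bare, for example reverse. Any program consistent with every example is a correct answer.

sort_asc | map_mul(-3) | map_mul(2) | take(4) | filter_gt(3)

Check, running the answer program on each example:
  [-49, 33, -48] -> [-49, -48, 33] -> [147, 144, -99] -> [294, 288, -198] -> [294, 288, -198] -> [294, 288]
  [37, 14, -50, 29, 14, 22] -> [-50, 14, 14, 22, 29, 37] -> [150, -42, -42, -66, -87, -111] -> [300, -84, -84, -132, -174, -222] -> [300, -84, -84, -132] -> [300]
  [-48, -2, -20, -25, -32, 43, -3, 29] -> [-48, -32, -25, -20, -3, -2, 29, 43] -> [144, 96, 75, 60, 9, 6, -87, -129] -> [288, 192, 150, 120, 18, 12, -174, -258] -> [288, 192, 150, 120] -> [288, 192, 150, 120]
  [32, 6, 24, 25, 8, 2, -11, 4, -45] -> [-45, -11, 2, 4, 6, 8, 24, 25, 32] -> [135, 33, -6, -12, -18, -24, -72, -75, -96] -> [270, 66, -12, -24, -36, -48, -144, -150, -192] -> [270, 66, -12, -24] -> [270, 66]
  [39, -39, 30, 18, -1, 32, 36] -> [-39, -1, 18, 30, 32, 36, 39] -> [117, 3, -54, -90, -96, -108, -117] -> [234, 6, -108, -180, -192, -216, -234] -> [234, 6, -108, -180] -> [234, 6]
  [15, -18, 22] -> [-18, 15, 22] -> [54, -45, -66] -> [108, -90, -132] -> [108, -90, -132] -> [108]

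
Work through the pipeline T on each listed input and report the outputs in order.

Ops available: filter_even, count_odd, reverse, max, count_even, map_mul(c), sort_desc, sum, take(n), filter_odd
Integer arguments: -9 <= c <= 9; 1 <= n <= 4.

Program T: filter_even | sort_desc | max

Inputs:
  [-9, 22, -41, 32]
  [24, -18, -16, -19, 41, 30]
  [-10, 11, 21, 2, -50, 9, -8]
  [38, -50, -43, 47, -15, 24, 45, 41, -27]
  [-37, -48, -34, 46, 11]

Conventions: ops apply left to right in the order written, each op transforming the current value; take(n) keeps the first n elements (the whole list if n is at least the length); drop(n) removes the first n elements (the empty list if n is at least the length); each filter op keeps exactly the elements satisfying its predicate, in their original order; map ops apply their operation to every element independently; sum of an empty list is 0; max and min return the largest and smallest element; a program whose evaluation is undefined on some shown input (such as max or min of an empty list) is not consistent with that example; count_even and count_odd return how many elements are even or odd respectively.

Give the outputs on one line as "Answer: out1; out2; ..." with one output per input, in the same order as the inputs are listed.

Execution, op by op:
  [-9, 22, -41, 32] -> [22, 32] -> [32, 22] -> 32
  [24, -18, -16, -19, 41, 30] -> [24, -18, -16, 30] -> [30, 24, -16, -18] -> 30
  [-10, 11, 21, 2, -50, 9, -8] -> [-10, 2, -50, -8] -> [2, -8, -10, -50] -> 2
  [38, -50, -43, 47, -15, 24, 45, 41, -27] -> [38, -50, 24] -> [38, 24, -50] -> 38
  [-37, -48, -34, 46, 11] -> [-48, -34, 46] -> [46, -34, -48] -> 46

32; 30; 2; 38; 46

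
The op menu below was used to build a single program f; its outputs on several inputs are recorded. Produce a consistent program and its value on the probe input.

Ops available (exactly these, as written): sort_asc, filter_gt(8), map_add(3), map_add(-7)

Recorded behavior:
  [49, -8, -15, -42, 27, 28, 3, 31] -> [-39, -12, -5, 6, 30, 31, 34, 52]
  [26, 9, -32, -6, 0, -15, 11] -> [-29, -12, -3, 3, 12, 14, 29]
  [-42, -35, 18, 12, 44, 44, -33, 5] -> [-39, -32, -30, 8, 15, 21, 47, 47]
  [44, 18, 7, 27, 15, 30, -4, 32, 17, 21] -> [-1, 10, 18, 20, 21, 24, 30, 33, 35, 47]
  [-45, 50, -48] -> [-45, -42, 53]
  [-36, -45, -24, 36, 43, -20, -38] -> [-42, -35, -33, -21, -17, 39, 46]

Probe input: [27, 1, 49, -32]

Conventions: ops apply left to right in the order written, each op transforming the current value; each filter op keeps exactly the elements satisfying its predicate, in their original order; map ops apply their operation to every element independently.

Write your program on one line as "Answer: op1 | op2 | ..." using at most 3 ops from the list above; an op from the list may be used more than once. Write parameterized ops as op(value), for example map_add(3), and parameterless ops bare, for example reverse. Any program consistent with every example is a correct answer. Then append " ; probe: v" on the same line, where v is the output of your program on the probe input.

map_add(3) | sort_asc ; probe: [-29, 4, 30, 52]

Check, running the answer program on each example:
  [49, -8, -15, -42, 27, 28, 3, 31] -> [52, -5, -12, -39, 30, 31, 6, 34] -> [-39, -12, -5, 6, 30, 31, 34, 52]
  [26, 9, -32, -6, 0, -15, 11] -> [29, 12, -29, -3, 3, -12, 14] -> [-29, -12, -3, 3, 12, 14, 29]
  [-42, -35, 18, 12, 44, 44, -33, 5] -> [-39, -32, 21, 15, 47, 47, -30, 8] -> [-39, -32, -30, 8, 15, 21, 47, 47]
  [44, 18, 7, 27, 15, 30, -4, 32, 17, 21] -> [47, 21, 10, 30, 18, 33, -1, 35, 20, 24] -> [-1, 10, 18, 20, 21, 24, 30, 33, 35, 47]
  [-45, 50, -48] -> [-42, 53, -45] -> [-45, -42, 53]
  [-36, -45, -24, 36, 43, -20, -38] -> [-33, -42, -21, 39, 46, -17, -35] -> [-42, -35, -33, -21, -17, 39, 46]
  probe: [27, 1, 49, -32] -> [30, 4, 52, -29] -> [-29, 4, 30, 52]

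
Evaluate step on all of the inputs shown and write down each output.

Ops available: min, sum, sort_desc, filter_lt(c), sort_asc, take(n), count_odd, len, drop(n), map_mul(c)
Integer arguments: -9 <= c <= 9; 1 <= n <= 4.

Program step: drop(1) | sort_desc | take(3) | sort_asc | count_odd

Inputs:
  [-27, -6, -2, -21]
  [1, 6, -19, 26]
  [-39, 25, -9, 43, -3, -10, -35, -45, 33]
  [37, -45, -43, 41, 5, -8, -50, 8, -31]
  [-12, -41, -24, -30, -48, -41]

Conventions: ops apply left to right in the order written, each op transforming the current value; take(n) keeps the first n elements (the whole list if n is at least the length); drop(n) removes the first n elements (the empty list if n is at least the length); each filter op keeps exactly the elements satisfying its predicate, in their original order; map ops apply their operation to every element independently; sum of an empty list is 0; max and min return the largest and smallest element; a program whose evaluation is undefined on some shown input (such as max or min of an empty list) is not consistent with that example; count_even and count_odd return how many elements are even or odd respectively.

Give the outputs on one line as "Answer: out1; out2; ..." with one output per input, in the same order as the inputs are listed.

1; 1; 3; 2; 1

Execution, op by op:
  [-27, -6, -2, -21] -> [-6, -2, -21] -> [-2, -6, -21] -> [-2, -6, -21] -> [-21, -6, -2] -> 1
  [1, 6, -19, 26] -> [6, -19, 26] -> [26, 6, -19] -> [26, 6, -19] -> [-19, 6, 26] -> 1
  [-39, 25, -9, 43, -3, -10, -35, -45, 33] -> [25, -9, 43, -3, -10, -35, -45, 33] -> [43, 33, 25, -3, -9, -10, -35, -45] -> [43, 33, 25] -> [25, 33, 43] -> 3
  [37, -45, -43, 41, 5, -8, -50, 8, -31] -> [-45, -43, 41, 5, -8, -50, 8, -31] -> [41, 8, 5, -8, -31, -43, -45, -50] -> [41, 8, 5] -> [5, 8, 41] -> 2
  [-12, -41, -24, -30, -48, -41] -> [-41, -24, -30, -48, -41] -> [-24, -30, -41, -41, -48] -> [-24, -30, -41] -> [-41, -30, -24] -> 1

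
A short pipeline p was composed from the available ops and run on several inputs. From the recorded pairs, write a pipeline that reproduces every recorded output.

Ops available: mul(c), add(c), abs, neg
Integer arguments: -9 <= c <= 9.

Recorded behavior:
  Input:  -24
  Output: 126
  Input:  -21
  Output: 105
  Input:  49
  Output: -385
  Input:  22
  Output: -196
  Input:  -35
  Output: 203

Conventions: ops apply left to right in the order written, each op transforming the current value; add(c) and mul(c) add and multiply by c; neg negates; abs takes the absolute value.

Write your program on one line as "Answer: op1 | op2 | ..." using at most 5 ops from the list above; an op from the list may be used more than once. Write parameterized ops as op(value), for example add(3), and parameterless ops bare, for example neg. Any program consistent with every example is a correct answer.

neg | add(-6) | mul(-7) | neg

Check, running the answer program on each example:
  -24 -> 24 -> 18 -> -126 -> 126
  -21 -> 21 -> 15 -> -105 -> 105
  49 -> -49 -> -55 -> 385 -> -385
  22 -> -22 -> -28 -> 196 -> -196
  -35 -> 35 -> 29 -> -203 -> 203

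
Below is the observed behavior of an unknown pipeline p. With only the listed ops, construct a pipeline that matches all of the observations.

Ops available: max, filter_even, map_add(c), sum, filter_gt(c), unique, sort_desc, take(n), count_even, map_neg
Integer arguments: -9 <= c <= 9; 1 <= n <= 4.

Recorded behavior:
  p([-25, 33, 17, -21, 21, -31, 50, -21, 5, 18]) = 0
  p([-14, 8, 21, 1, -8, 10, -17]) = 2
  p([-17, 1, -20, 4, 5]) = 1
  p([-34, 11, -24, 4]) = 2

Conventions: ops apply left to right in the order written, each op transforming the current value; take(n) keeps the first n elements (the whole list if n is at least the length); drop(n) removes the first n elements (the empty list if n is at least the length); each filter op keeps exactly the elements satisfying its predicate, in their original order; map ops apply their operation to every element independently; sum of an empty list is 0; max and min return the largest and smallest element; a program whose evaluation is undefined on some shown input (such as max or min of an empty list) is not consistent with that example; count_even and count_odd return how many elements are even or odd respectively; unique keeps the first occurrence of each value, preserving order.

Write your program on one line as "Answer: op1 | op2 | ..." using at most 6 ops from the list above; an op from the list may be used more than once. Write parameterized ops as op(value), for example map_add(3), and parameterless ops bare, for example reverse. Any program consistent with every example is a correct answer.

map_neg | take(3) | sort_desc | filter_gt(-9) | take(2) | count_even

Check, running the answer program on each example:
  [-25, 33, 17, -21, 21, -31, 50, -21, 5, 18] -> [25, -33, -17, 21, -21, 31, -50, 21, -5, -18] -> [25, -33, -17] -> [25, -17, -33] -> [25] -> [25] -> 0
  [-14, 8, 21, 1, -8, 10, -17] -> [14, -8, -21, -1, 8, -10, 17] -> [14, -8, -21] -> [14, -8, -21] -> [14, -8] -> [14, -8] -> 2
  [-17, 1, -20, 4, 5] -> [17, -1, 20, -4, -5] -> [17, -1, 20] -> [20, 17, -1] -> [20, 17, -1] -> [20, 17] -> 1
  [-34, 11, -24, 4] -> [34, -11, 24, -4] -> [34, -11, 24] -> [34, 24, -11] -> [34, 24] -> [34, 24] -> 2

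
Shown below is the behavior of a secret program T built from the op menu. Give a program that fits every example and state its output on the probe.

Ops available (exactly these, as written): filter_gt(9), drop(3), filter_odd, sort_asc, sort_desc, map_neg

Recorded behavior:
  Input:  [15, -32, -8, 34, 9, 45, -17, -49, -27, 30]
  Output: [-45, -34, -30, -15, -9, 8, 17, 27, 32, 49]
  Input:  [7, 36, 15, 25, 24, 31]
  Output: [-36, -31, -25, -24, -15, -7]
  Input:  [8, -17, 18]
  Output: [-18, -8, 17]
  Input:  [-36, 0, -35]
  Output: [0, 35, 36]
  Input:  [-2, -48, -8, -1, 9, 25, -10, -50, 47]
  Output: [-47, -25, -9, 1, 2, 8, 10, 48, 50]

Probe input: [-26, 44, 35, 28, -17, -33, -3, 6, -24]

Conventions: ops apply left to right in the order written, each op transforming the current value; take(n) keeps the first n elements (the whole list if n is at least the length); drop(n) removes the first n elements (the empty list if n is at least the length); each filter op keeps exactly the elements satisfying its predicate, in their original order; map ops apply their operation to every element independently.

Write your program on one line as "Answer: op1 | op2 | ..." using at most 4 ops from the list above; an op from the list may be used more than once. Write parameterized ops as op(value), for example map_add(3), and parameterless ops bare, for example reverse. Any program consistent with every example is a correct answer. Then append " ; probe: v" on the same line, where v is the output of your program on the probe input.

sort_asc | sort_desc | map_neg ; probe: [-44, -35, -28, -6, 3, 17, 24, 26, 33]

Check, running the answer program on each example:
  [15, -32, -8, 34, 9, 45, -17, -49, -27, 30] -> [-49, -32, -27, -17, -8, 9, 15, 30, 34, 45] -> [45, 34, 30, 15, 9, -8, -17, -27, -32, -49] -> [-45, -34, -30, -15, -9, 8, 17, 27, 32, 49]
  [7, 36, 15, 25, 24, 31] -> [7, 15, 24, 25, 31, 36] -> [36, 31, 25, 24, 15, 7] -> [-36, -31, -25, -24, -15, -7]
  [8, -17, 18] -> [-17, 8, 18] -> [18, 8, -17] -> [-18, -8, 17]
  [-36, 0, -35] -> [-36, -35, 0] -> [0, -35, -36] -> [0, 35, 36]
  [-2, -48, -8, -1, 9, 25, -10, -50, 47] -> [-50, -48, -10, -8, -2, -1, 9, 25, 47] -> [47, 25, 9, -1, -2, -8, -10, -48, -50] -> [-47, -25, -9, 1, 2, 8, 10, 48, 50]
  probe: [-26, 44, 35, 28, -17, -33, -3, 6, -24] -> [-33, -26, -24, -17, -3, 6, 28, 35, 44] -> [44, 35, 28, 6, -3, -17, -24, -26, -33] -> [-44, -35, -28, -6, 3, 17, 24, 26, 33]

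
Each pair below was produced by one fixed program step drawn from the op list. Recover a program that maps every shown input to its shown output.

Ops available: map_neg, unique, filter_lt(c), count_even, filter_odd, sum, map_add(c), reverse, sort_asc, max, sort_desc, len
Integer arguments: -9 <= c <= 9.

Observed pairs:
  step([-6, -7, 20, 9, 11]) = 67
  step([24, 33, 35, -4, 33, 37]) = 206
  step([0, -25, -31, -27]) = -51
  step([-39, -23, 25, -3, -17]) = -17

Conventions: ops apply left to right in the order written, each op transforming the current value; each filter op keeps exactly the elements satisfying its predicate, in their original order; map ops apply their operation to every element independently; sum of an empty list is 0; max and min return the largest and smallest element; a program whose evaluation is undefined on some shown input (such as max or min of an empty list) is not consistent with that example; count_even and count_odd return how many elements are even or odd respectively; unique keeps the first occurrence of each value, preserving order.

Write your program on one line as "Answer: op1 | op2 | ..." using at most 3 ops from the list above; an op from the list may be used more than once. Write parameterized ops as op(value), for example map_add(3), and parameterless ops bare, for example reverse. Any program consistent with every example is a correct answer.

map_add(8) | sum

Check, running the answer program on each example:
  [-6, -7, 20, 9, 11] -> [2, 1, 28, 17, 19] -> 67
  [24, 33, 35, -4, 33, 37] -> [32, 41, 43, 4, 41, 45] -> 206
  [0, -25, -31, -27] -> [8, -17, -23, -19] -> -51
  [-39, -23, 25, -3, -17] -> [-31, -15, 33, 5, -9] -> -17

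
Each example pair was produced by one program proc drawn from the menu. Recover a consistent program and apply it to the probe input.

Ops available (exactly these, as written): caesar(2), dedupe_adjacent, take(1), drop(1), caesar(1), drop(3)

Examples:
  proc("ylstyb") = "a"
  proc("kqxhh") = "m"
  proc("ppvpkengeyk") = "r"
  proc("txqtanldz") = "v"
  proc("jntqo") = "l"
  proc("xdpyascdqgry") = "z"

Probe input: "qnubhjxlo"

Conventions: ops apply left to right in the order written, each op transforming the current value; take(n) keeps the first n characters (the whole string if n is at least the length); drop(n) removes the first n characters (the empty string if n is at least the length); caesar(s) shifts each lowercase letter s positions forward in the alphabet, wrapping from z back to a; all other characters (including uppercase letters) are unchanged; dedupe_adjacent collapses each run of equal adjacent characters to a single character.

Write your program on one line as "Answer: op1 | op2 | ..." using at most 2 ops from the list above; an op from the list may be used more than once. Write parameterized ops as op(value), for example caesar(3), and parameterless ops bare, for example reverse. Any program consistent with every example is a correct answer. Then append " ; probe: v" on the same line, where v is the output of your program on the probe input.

take(1) | caesar(2) ; probe: "s"

Check, running the answer program on each example:
  "ylstyb" -> "y" -> "a"
  "kqxhh" -> "k" -> "m"
  "ppvpkengeyk" -> "p" -> "r"
  "txqtanldz" -> "t" -> "v"
  "jntqo" -> "j" -> "l"
  "xdpyascdqgry" -> "x" -> "z"
  probe: "qnubhjxlo" -> "q" -> "s"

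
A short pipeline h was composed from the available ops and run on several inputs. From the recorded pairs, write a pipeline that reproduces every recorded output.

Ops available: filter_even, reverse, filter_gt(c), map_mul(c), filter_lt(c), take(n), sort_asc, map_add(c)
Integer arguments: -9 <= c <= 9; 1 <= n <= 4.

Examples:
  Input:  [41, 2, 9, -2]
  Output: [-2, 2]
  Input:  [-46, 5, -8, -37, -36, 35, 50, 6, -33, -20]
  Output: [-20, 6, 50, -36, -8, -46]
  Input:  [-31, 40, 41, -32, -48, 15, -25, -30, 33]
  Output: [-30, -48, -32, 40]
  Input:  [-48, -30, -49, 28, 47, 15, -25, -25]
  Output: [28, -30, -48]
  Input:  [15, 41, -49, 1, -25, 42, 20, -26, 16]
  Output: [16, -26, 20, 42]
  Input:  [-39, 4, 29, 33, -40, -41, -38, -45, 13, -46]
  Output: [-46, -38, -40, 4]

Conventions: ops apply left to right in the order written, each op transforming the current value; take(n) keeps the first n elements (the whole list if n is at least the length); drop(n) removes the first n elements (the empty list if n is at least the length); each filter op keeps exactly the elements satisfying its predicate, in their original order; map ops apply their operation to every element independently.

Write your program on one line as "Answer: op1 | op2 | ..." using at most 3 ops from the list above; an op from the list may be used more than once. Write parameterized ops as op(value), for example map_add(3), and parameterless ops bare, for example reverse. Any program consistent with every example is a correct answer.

reverse | filter_even

Check, running the answer program on each example:
  [41, 2, 9, -2] -> [-2, 9, 2, 41] -> [-2, 2]
  [-46, 5, -8, -37, -36, 35, 50, 6, -33, -20] -> [-20, -33, 6, 50, 35, -36, -37, -8, 5, -46] -> [-20, 6, 50, -36, -8, -46]
  [-31, 40, 41, -32, -48, 15, -25, -30, 33] -> [33, -30, -25, 15, -48, -32, 41, 40, -31] -> [-30, -48, -32, 40]
  [-48, -30, -49, 28, 47, 15, -25, -25] -> [-25, -25, 15, 47, 28, -49, -30, -48] -> [28, -30, -48]
  [15, 41, -49, 1, -25, 42, 20, -26, 16] -> [16, -26, 20, 42, -25, 1, -49, 41, 15] -> [16, -26, 20, 42]
  [-39, 4, 29, 33, -40, -41, -38, -45, 13, -46] -> [-46, 13, -45, -38, -41, -40, 33, 29, 4, -39] -> [-46, -38, -40, 4]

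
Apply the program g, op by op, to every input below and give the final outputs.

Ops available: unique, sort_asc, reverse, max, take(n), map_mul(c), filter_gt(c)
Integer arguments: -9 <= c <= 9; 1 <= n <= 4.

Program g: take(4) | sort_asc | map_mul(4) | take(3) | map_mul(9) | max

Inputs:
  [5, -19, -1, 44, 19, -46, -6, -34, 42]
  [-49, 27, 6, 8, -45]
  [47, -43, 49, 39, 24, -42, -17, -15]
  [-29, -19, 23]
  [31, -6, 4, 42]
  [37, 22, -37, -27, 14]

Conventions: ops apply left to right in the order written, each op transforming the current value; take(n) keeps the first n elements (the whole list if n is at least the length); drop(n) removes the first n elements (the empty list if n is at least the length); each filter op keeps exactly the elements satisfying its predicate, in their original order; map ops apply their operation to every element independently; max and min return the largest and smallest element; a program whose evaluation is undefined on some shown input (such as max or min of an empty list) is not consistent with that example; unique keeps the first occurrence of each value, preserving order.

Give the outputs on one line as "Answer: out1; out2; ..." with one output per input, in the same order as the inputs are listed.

180; 288; 1692; 828; 1116; 792

Execution, op by op:
  [5, -19, -1, 44, 19, -46, -6, -34, 42] -> [5, -19, -1, 44] -> [-19, -1, 5, 44] -> [-76, -4, 20, 176] -> [-76, -4, 20] -> [-684, -36, 180] -> 180
  [-49, 27, 6, 8, -45] -> [-49, 27, 6, 8] -> [-49, 6, 8, 27] -> [-196, 24, 32, 108] -> [-196, 24, 32] -> [-1764, 216, 288] -> 288
  [47, -43, 49, 39, 24, -42, -17, -15] -> [47, -43, 49, 39] -> [-43, 39, 47, 49] -> [-172, 156, 188, 196] -> [-172, 156, 188] -> [-1548, 1404, 1692] -> 1692
  [-29, -19, 23] -> [-29, -19, 23] -> [-29, -19, 23] -> [-116, -76, 92] -> [-116, -76, 92] -> [-1044, -684, 828] -> 828
  [31, -6, 4, 42] -> [31, -6, 4, 42] -> [-6, 4, 31, 42] -> [-24, 16, 124, 168] -> [-24, 16, 124] -> [-216, 144, 1116] -> 1116
  [37, 22, -37, -27, 14] -> [37, 22, -37, -27] -> [-37, -27, 22, 37] -> [-148, -108, 88, 148] -> [-148, -108, 88] -> [-1332, -972, 792] -> 792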